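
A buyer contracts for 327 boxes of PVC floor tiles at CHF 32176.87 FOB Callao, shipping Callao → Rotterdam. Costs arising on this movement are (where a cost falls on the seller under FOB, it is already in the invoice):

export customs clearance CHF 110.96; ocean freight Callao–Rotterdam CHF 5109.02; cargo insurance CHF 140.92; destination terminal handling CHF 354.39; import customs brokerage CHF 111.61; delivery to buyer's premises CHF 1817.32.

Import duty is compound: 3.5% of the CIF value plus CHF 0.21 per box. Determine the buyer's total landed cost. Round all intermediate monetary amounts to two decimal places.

Total landed cost: CHF 41088.74

FOB: the seller bears costs until goods are on board at the origin port; the buyer bears freight, insurance and all costs thereafter.
Already in the invoice (seller's account under FOB): export clearance — exclude.
CIF value = FOB price + freight + insurance = 32176.87 + 5109.02 + 140.92 = 37426.81
Ad valorem component: 37426.81 × 3.5% = 1309.94
Specific component: 327 × 0.21 = 68.67
Import duty = 1309.94 + 68.67 = 1378.61
Buyer bears: freight 5109.02 + insurance 140.92 + destination terminal 354.39 + brokerage 111.61 + delivery 1817.32 + duty 1378.61 = 8911.87
Landed cost = invoice 32176.87 + 8911.87 = 41088.74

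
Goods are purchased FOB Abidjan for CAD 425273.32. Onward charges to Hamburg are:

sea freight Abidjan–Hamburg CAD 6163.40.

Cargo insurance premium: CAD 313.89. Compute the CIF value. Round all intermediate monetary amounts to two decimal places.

CIF = FOB price + freight + insurance
CIF = 425273.32 + 6163.40 + 313.89 = 431750.61

CIF value: CAD 431750.61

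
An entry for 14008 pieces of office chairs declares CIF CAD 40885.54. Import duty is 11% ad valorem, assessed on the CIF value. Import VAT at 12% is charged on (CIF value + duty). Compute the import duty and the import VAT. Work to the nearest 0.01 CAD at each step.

Import duty = 40885.54 × 11% = 4497.41
VAT base = CIF + duty = 40885.54 + 4497.41 = 45382.95
Import VAT = 45382.95 × 12% = 5445.95

Import duty: CAD 4497.41; import VAT: CAD 5445.95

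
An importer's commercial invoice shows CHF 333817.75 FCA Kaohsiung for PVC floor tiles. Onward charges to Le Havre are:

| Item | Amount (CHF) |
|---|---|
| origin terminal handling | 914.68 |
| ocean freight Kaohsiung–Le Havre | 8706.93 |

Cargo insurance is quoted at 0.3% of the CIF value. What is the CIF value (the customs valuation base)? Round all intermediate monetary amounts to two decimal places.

CIF value: CHF 344472.78

Let C be the CIF value. C = FCA price + pre-shipment costs + freight + 0.3% × C
C − 0.3% × C = 333817.75 + 914.68 + 8706.93
0.997 × C = 343439.36
C = 343439.36 / 0.997 = 344472.78
Insurance premium = 0.3% × 344472.78 = 1033.42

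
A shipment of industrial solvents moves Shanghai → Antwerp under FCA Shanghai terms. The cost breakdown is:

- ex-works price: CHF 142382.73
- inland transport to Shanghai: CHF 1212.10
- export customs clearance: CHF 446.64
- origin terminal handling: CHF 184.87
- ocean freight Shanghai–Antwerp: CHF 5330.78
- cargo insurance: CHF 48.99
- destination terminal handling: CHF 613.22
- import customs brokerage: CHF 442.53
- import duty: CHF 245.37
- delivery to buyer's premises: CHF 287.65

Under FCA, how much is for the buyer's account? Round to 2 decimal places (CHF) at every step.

Buyer's account: CHF 7153.41

FCA: the seller delivers export-cleared goods to the carrier; the buyer bears costs from that point.
Seller's account: goods 142382.73 + inland to port 1212.10 + export clearance 446.64 = 144041.47
Buyer's account: origin terminal 184.87 + freight 5330.78 + insurance 48.99 + destination terminal 613.22 + brokerage 442.53 + duty 245.37 + delivery 287.65 = 7153.41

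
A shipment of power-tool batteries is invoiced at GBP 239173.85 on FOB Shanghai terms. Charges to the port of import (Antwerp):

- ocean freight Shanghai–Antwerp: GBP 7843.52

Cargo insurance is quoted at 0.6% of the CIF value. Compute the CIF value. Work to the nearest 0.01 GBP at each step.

Let C be the CIF value. C = FOB price + freight + 0.6% × C
C − 0.6% × C = 239173.85 + 7843.52
0.994 × C = 247017.37
C = 247017.37 / 0.994 = 248508.42
Insurance premium = 0.6% × 248508.42 = 1491.05

CIF value: GBP 248508.42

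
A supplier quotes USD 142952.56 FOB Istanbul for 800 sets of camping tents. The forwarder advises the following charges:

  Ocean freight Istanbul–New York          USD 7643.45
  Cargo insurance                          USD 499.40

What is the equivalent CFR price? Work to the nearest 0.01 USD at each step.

CFR price: USD 150596.01

Not relevant to the conversion: insurance — on the buyer under both terms; not part of either seller's price.
From FOB to CFR, the seller additionally bears: freight.
CFR price = 142952.56 + 7643.45 = 150596.01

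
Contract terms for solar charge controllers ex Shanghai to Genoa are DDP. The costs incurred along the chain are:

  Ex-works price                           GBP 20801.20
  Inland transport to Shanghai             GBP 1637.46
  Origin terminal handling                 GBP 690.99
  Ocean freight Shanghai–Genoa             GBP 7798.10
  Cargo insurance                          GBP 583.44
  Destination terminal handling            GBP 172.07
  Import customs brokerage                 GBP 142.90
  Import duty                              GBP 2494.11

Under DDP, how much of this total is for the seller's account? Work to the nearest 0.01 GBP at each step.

Seller's account: GBP 34320.27

DDP: the seller bears all costs including import duty.
Seller's account: goods 20801.20 + inland to port 1637.46 + origin terminal 690.99 + freight 7798.10 + insurance 583.44 + destination terminal 172.07 + brokerage 142.90 + duty 2494.11 = 34320.27
Buyer's account: 0.00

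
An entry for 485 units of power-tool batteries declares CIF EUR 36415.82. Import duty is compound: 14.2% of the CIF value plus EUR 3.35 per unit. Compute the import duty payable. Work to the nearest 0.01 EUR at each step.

Ad valorem component: 36415.82 × 14.2% = 5171.05
Specific component: 485 × 3.35 = 1624.75
Import duty = 5171.05 + 1624.75 = 6795.80

Import duty: EUR 6795.80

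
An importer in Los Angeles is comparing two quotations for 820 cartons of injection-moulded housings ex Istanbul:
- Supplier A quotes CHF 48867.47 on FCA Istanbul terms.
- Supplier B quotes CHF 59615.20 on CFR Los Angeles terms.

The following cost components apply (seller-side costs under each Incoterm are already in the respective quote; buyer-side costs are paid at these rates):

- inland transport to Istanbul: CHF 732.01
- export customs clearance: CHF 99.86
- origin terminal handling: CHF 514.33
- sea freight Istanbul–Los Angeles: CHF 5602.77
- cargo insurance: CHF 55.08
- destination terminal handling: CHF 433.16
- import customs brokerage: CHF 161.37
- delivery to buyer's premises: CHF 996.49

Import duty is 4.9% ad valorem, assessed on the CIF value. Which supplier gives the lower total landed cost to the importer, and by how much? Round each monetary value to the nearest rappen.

Supplier A (FCA):
CIF value = FCA price + origin terminal + freight + insurance = 48867.47 + 514.33 + 5602.77 + 55.08 = 55039.65
Import duty = 55039.65 × 4.9% = 2696.94
Buyer bears (A): 514.33 + 5602.77 + 55.08 + 433.16 + 161.37 + 996.49 = 7763.20
Landed cost (A) = invoice 48867.47 + 7763.20 + duty 2696.94 = 59327.61
Supplier B (CFR):
CIF value = CFR price + insurance = 59615.20 + 55.08 = 59670.28
Import duty = 59670.28 × 4.9% = 2923.84
Buyer bears (B): 55.08 + 433.16 + 161.37 + 996.49 = 1646.10
Landed cost (B) = invoice 59615.20 + 1646.10 + duty 2923.84 = 64185.14
Difference = |59327.61 − 64185.14| = 4857.53

Supplier A is cheaper by CHF 4857.53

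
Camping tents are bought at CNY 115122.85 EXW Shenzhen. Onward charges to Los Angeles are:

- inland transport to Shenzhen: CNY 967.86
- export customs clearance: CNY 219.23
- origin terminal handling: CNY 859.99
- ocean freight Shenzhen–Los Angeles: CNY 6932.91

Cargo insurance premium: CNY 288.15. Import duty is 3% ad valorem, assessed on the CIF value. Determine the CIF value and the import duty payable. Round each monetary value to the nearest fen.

CIF value: CNY 124390.99; import duty: CNY 3731.73

CIF = EXW price + pre-shipment costs + freight + insurance
CIF = 115122.85 + 967.86 + 219.23 + 859.99 + 6932.91 + 288.15 = 124390.99
Import duty = 124390.99 × 3% = 3731.73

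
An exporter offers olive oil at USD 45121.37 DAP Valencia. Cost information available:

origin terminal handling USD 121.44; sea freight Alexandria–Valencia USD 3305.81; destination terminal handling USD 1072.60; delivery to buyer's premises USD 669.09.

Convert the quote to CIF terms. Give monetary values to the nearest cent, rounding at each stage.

Not relevant to the conversion: origin terminal, freight — on the seller under both DAP and CIF; already in the DAP price and stays in the CIF price.
From DAP to CIF, the seller no longer bears: destination terminal, delivery.
CIF price = 45121.37 − 1072.60 − 669.09 = 43379.68

CIF price: USD 43379.68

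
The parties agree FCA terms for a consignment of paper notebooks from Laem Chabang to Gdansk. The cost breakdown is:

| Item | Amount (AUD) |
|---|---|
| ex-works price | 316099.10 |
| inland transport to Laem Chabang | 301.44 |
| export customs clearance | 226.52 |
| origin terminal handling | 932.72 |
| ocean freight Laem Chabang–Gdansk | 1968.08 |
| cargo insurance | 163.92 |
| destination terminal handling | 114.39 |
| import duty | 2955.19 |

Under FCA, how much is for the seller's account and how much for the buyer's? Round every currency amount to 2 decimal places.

Seller: AUD 316627.06; buyer: AUD 6134.30

FCA: the seller delivers export-cleared goods to the carrier; the buyer bears costs from that point.
Seller's account: goods 316099.10 + inland to port 301.44 + export clearance 226.52 = 316627.06
Buyer's account: origin terminal 932.72 + freight 1968.08 + insurance 163.92 + destination terminal 114.39 + duty 2955.19 = 6134.30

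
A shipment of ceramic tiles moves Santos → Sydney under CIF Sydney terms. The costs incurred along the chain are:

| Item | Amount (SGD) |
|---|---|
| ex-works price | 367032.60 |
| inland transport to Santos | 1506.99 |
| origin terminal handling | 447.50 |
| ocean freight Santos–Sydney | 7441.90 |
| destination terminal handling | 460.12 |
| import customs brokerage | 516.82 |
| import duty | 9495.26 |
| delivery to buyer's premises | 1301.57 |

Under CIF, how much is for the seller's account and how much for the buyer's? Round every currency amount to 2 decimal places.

Seller: SGD 376428.99; buyer: SGD 11773.77

CIF: the seller pays costs through ocean freight and marine insurance to the destination port.
Seller's account: goods 367032.60 + inland to port 1506.99 + origin terminal 447.50 + freight 7441.90 = 376428.99
Buyer's account: destination terminal 460.12 + brokerage 516.82 + duty 9495.26 + delivery 1301.57 = 11773.77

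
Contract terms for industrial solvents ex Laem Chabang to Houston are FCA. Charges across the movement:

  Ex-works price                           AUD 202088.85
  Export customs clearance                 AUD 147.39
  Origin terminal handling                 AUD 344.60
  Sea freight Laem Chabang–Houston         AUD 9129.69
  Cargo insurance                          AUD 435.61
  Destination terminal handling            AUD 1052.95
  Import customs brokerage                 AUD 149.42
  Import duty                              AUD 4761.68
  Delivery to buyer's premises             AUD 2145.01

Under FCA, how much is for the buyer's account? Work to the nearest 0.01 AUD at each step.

FCA: the seller delivers export-cleared goods to the carrier; the buyer bears costs from that point.
Seller's account: goods 202088.85 + export clearance 147.39 = 202236.24
Buyer's account: origin terminal 344.60 + freight 9129.69 + insurance 435.61 + destination terminal 1052.95 + brokerage 149.42 + duty 4761.68 + delivery 2145.01 = 18018.96

Buyer's account: AUD 18018.96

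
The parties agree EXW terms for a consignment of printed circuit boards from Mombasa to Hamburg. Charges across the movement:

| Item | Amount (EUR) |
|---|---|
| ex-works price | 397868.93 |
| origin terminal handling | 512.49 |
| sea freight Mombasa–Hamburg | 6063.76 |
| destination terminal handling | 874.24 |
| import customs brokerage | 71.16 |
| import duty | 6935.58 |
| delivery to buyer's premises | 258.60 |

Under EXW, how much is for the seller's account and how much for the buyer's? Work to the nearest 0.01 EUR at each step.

Seller: EUR 397868.93; buyer: EUR 14715.83

EXW: the seller makes goods available at their premises; the buyer bears all onward costs.
Seller's account: goods 397868.93 = 397868.93
Buyer's account: origin terminal 512.49 + freight 6063.76 + destination terminal 874.24 + brokerage 71.16 + duty 6935.58 + delivery 258.60 = 14715.83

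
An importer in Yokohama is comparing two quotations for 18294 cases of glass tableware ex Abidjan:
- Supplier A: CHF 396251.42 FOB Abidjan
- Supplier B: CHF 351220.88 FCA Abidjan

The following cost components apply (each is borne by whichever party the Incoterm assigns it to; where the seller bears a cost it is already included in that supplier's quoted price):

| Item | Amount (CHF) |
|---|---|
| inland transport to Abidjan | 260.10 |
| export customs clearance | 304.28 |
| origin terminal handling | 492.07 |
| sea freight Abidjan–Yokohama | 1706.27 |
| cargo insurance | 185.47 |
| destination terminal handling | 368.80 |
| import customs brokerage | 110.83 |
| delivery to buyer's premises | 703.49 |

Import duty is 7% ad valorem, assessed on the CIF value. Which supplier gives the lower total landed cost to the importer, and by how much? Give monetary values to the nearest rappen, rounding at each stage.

Supplier B is cheaper by CHF 47656.16

Supplier A (FOB):
CIF value = FOB price + freight + insurance = 396251.42 + 1706.27 + 185.47 = 398143.16
Import duty = 398143.16 × 7% = 27870.02
Buyer bears (A): 1706.27 + 185.47 + 368.80 + 110.83 + 703.49 = 3074.86
Landed cost (A) = invoice 396251.42 + 3074.86 + duty 27870.02 = 427196.30
Supplier B (FCA):
CIF value = FCA price + origin terminal + freight + insurance = 351220.88 + 492.07 + 1706.27 + 185.47 = 353604.69
Import duty = 353604.69 × 7% = 24752.33
Buyer bears (B): 492.07 + 1706.27 + 185.47 + 368.80 + 110.83 + 703.49 = 3566.93
Landed cost (B) = invoice 351220.88 + 3566.93 + duty 24752.33 = 379540.14
Difference = |427196.30 − 379540.14| = 47656.16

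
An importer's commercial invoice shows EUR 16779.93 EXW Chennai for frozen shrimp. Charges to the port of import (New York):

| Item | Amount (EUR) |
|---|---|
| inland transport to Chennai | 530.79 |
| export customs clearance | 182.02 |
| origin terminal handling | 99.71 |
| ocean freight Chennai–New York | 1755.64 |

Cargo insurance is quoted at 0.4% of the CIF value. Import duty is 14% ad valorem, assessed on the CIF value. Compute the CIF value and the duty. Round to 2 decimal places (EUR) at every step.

CIF value: EUR 19425.79; import duty: EUR 2719.61

Let C be the CIF value. C = EXW price + pre-shipment costs + freight + 0.4% × C
C − 0.4% × C = 16779.93 + 530.79 + 182.02 + 99.71 + 1755.64
0.996 × C = 19348.09
C = 19348.09 / 0.996 = 19425.79
Insurance premium = 0.4% × 19425.79 = 77.70
Import duty = 19425.79 × 14% = 2719.61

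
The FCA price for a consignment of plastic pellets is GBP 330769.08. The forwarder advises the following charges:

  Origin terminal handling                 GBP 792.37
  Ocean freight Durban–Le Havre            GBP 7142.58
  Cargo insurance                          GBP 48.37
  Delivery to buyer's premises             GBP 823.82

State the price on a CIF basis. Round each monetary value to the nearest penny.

Not relevant to the conversion: delivery — on the buyer under both terms; not part of either seller's price.
From FCA to CIF, the seller additionally bears: origin terminal, freight, insurance.
CIF price = 330769.08 + 792.37 + 7142.58 + 48.37 = 338752.40

CIF price: GBP 338752.40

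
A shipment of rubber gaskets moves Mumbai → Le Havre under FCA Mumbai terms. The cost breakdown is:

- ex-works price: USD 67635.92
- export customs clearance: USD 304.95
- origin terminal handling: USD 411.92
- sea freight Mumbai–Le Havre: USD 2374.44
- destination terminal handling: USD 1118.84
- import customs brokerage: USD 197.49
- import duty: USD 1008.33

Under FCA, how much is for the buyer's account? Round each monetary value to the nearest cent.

FCA: the seller delivers export-cleared goods to the carrier; the buyer bears costs from that point.
Seller's account: goods 67635.92 + export clearance 304.95 = 67940.87
Buyer's account: origin terminal 411.92 + freight 2374.44 + destination terminal 1118.84 + brokerage 197.49 + duty 1008.33 = 5111.02

Buyer's account: USD 5111.02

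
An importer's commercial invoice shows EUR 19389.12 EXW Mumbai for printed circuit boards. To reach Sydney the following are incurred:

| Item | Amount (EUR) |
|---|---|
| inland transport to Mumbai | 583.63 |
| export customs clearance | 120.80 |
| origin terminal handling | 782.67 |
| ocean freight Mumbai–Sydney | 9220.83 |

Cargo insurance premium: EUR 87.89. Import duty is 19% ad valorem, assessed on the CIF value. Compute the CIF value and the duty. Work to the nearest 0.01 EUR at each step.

CIF = EXW price + pre-shipment costs + freight + insurance
CIF = 19389.12 + 583.63 + 120.80 + 782.67 + 9220.83 + 87.89 = 30184.94
Import duty = 30184.94 × 19% = 5735.14

CIF value: EUR 30184.94; import duty: EUR 5735.14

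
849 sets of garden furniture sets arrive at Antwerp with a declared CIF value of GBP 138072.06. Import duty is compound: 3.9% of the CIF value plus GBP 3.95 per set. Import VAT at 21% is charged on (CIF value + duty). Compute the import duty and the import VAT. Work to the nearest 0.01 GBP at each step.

Import duty: GBP 8738.36; import VAT: GBP 30830.19

Ad valorem component: 138072.06 × 3.9% = 5384.81
Specific component: 849 × 3.95 = 3353.55
Import duty = 5384.81 + 3353.55 = 8738.36
VAT base = CIF + duty = 138072.06 + 8738.36 = 146810.42
Import VAT = 146810.42 × 21% = 30830.19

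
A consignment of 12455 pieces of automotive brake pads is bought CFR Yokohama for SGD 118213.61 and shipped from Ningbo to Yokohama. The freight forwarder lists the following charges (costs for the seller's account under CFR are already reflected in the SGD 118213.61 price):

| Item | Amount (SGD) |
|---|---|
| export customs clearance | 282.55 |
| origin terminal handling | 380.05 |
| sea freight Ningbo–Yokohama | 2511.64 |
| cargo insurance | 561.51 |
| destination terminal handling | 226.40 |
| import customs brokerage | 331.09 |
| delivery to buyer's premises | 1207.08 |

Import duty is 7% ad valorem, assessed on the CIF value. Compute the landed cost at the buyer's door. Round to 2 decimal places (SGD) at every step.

Total landed cost: SGD 128853.95

CFR: the seller pays costs through ocean freight to the destination port, but not insurance.
Already in the invoice (seller's account under CFR): export clearance, origin terminal, freight — exclude.
CIF value = CFR price + insurance = 118213.61 + 561.51 = 118775.12
Import duty = 118775.12 × 7% = 8314.26
Buyer bears: insurance 561.51 + destination terminal 226.40 + brokerage 331.09 + delivery 1207.08 + duty 8314.26 = 10640.34
Landed cost = invoice 118213.61 + 10640.34 = 128853.95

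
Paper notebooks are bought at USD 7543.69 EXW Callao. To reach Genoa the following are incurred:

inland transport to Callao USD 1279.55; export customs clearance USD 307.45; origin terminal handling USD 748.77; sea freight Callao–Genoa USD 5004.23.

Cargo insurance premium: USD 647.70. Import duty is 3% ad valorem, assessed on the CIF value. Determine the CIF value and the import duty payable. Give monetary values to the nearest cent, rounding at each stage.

CIF value: USD 15531.39; import duty: USD 465.94

CIF = EXW price + pre-shipment costs + freight + insurance
CIF = 7543.69 + 1279.55 + 307.45 + 748.77 + 5004.23 + 647.70 = 15531.39
Import duty = 15531.39 × 3% = 465.94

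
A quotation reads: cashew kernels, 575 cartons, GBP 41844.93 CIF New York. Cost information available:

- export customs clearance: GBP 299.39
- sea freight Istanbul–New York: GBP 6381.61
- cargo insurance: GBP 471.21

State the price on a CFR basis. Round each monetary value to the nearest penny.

CFR price: GBP 41373.72

Not relevant to the conversion: freight, export clearance — on the seller under both CIF and CFR; already in the CIF price and stays in the CFR price.
From CIF to CFR, the seller no longer bears: insurance.
CFR price = 41844.93 − 471.21 = 41373.72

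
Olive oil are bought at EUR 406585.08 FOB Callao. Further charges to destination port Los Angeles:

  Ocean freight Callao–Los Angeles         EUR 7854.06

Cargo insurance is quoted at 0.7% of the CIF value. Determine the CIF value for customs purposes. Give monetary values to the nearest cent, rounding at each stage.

Let C be the CIF value. C = FOB price + freight + 0.7% × C
C − 0.7% × C = 406585.08 + 7854.06
0.993 × C = 414439.14
C = 414439.14 / 0.993 = 417360.66
Insurance premium = 0.7% × 417360.66 = 2921.52

CIF value: EUR 417360.66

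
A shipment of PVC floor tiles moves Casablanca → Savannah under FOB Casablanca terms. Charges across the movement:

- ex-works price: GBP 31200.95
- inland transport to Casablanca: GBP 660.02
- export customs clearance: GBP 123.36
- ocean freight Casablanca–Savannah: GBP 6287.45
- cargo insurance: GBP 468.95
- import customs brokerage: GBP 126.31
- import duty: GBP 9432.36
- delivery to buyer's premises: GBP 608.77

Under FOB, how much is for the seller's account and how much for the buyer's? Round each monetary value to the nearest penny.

FOB: the seller bears costs until goods are on board at the origin port; the buyer bears freight, insurance and all costs thereafter.
Seller's account: goods 31200.95 + inland to port 660.02 + export clearance 123.36 = 31984.33
Buyer's account: freight 6287.45 + insurance 468.95 + brokerage 126.31 + duty 9432.36 + delivery 608.77 = 16923.84

Seller: GBP 31984.33; buyer: GBP 16923.84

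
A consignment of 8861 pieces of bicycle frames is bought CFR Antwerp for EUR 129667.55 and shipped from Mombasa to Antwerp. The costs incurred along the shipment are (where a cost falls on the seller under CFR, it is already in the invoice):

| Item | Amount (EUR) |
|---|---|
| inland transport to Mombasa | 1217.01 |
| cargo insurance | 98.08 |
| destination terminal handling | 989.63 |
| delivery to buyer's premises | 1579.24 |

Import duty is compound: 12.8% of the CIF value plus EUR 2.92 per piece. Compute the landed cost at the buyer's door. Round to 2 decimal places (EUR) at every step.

Total landed cost: EUR 174818.62

CFR: the seller pays costs through ocean freight to the destination port, but not insurance.
Already in the invoice (seller's account under CFR): inland to port — exclude.
CIF value = CFR price + insurance = 129667.55 + 98.08 = 129765.63
Ad valorem component: 129765.63 × 12.8% = 16610.00
Specific component: 8861 × 2.92 = 25874.12
Import duty = 16610.00 + 25874.12 = 42484.12
Buyer bears: insurance 98.08 + destination terminal 989.63 + delivery 1579.24 + duty 42484.12 = 45151.07
Landed cost = invoice 129667.55 + 45151.07 = 174818.62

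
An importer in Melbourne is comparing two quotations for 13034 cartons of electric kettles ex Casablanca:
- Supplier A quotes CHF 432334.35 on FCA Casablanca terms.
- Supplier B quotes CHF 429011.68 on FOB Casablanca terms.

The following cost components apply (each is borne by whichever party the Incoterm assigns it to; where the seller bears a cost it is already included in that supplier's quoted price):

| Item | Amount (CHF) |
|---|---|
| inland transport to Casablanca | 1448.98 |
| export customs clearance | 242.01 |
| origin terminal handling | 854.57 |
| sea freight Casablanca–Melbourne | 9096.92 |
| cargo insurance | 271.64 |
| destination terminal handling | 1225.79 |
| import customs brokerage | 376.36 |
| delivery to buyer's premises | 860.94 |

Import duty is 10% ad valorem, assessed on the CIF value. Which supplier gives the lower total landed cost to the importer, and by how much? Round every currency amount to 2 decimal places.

Supplier A (FCA):
CIF value = FCA price + origin terminal + freight + insurance = 432334.35 + 854.57 + 9096.92 + 271.64 = 442557.48
Import duty = 442557.48 × 10% = 44255.75
Buyer bears (A): 854.57 + 9096.92 + 271.64 + 1225.79 + 376.36 + 860.94 = 12686.22
Landed cost (A) = invoice 432334.35 + 12686.22 + duty 44255.75 = 489276.32
Supplier B (FOB):
CIF value = FOB price + freight + insurance = 429011.68 + 9096.92 + 271.64 = 438380.24
Import duty = 438380.24 × 10% = 43838.02
Buyer bears (B): 9096.92 + 271.64 + 1225.79 + 376.36 + 860.94 = 11831.65
Landed cost (B) = invoice 429011.68 + 11831.65 + duty 43838.02 = 484681.35
Difference = |489276.32 − 484681.35| = 4594.97

Supplier B is cheaper by CHF 4594.97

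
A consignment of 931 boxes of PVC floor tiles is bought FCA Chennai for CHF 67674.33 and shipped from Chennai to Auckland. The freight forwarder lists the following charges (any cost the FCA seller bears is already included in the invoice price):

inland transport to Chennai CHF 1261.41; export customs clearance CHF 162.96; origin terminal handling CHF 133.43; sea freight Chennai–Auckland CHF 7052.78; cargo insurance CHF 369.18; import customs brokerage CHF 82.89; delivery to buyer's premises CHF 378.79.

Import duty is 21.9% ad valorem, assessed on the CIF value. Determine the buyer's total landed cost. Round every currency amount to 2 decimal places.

FCA: the seller delivers export-cleared goods to the carrier; the buyer bears costs from that point.
Already in the invoice (seller's account under FCA): inland to port, export clearance — exclude.
CIF value = FCA price + origin terminal + freight + insurance = 67674.33 + 133.43 + 7052.78 + 369.18 = 75229.72
Import duty = 75229.72 × 21.9% = 16475.31
Buyer bears: origin terminal 133.43 + freight 7052.78 + insurance 369.18 + brokerage 82.89 + delivery 378.79 + duty 16475.31 = 24492.38
Landed cost = invoice 67674.33 + 24492.38 = 92166.71

Total landed cost: CHF 92166.71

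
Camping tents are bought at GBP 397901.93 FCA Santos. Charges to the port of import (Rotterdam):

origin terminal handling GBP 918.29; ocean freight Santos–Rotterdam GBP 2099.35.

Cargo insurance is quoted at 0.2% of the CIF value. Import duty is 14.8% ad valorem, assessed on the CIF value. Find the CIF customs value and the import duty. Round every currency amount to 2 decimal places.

CIF value: GBP 401723.02; import duty: GBP 59455.01

Let C be the CIF value. C = FCA price + pre-shipment costs + freight + 0.2% × C
C − 0.2% × C = 397901.93 + 918.29 + 2099.35
0.998 × C = 400919.57
C = 400919.57 / 0.998 = 401723.02
Insurance premium = 0.2% × 401723.02 = 803.45
Import duty = 401723.02 × 14.8% = 59455.01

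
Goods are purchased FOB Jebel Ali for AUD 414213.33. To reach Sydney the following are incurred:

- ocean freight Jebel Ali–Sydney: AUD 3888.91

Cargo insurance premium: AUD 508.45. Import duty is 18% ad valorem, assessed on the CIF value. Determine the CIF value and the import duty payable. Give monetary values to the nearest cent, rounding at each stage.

CIF value: AUD 418610.69; import duty: AUD 75349.92

CIF = FOB price + freight + insurance
CIF = 414213.33 + 3888.91 + 508.45 = 418610.69
Import duty = 418610.69 × 18% = 75349.92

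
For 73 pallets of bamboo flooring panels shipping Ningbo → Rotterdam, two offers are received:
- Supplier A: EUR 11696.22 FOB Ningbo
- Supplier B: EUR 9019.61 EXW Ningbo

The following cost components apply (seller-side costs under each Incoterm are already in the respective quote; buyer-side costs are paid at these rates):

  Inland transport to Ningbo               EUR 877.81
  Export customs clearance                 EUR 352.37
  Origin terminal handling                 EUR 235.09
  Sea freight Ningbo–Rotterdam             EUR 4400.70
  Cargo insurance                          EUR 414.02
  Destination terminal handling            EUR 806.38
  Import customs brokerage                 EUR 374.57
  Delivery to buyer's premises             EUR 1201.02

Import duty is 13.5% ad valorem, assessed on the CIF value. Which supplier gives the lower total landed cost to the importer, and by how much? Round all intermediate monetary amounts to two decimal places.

Supplier B is cheaper by EUR 1374.87

Supplier A (FOB):
CIF value = FOB price + freight + insurance = 11696.22 + 4400.70 + 414.02 = 16510.94
Import duty = 16510.94 × 13.5% = 2228.98
Buyer bears (A): 4400.70 + 414.02 + 806.38 + 374.57 + 1201.02 = 7196.69
Landed cost (A) = invoice 11696.22 + 7196.69 + duty 2228.98 = 21121.89
Supplier B (EXW):
CIF value = EXW price + inland to port + export clearance + origin terminal + freight + insurance = 9019.61 + 877.81 + 352.37 + 235.09 + 4400.70 + 414.02 = 15299.60
Import duty = 15299.60 × 13.5% = 2065.45
Buyer bears (B): 877.81 + 352.37 + 235.09 + 4400.70 + 414.02 + 806.38 + 374.57 + 1201.02 = 8661.96
Landed cost (B) = invoice 9019.61 + 8661.96 + duty 2065.45 = 19747.02
Difference = |21121.89 − 19747.02| = 1374.87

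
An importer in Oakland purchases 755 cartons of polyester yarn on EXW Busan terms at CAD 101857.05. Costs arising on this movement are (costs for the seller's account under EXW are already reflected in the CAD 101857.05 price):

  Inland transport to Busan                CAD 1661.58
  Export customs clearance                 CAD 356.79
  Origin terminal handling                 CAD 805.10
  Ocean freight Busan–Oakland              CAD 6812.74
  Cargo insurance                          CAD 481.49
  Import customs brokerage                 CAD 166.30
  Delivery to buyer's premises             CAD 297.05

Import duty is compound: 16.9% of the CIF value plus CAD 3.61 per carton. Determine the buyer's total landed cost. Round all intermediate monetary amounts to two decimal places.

EXW: the seller makes goods available at their premises; the buyer bears all onward costs.
CIF value = EXW price + inland to port + export clearance + origin terminal + freight + insurance = 101857.05 + 1661.58 + 356.79 + 805.10 + 6812.74 + 481.49 = 111974.75
Ad valorem component: 111974.75 × 16.9% = 18923.73
Specific component: 755 × 3.61 = 2725.55
Import duty = 18923.73 + 2725.55 = 21649.28
Buyer bears: inland to port 1661.58 + export clearance 356.79 + origin terminal 805.10 + freight 6812.74 + insurance 481.49 + brokerage 166.30 + delivery 297.05 + duty 21649.28 = 32230.33
Landed cost = invoice 101857.05 + 32230.33 = 134087.38

Total landed cost: CAD 134087.38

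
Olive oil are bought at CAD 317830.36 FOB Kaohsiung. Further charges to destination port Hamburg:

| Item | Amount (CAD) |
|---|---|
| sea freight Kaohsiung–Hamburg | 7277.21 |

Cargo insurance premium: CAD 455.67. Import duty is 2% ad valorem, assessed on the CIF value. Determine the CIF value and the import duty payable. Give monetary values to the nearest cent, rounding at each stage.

CIF = FOB price + freight + insurance
CIF = 317830.36 + 7277.21 + 455.67 = 325563.24
Import duty = 325563.24 × 2% = 6511.26

CIF value: CAD 325563.24; import duty: CAD 6511.26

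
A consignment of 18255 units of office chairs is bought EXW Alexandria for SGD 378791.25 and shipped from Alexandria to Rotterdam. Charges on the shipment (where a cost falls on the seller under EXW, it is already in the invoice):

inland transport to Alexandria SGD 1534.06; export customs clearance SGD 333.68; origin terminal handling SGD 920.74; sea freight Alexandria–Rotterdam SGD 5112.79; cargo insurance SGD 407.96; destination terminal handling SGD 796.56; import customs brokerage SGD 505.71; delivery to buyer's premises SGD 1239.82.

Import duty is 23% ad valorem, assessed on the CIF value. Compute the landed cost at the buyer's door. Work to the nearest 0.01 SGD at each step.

Total landed cost: SGD 478675.68

EXW: the seller makes goods available at their premises; the buyer bears all onward costs.
CIF value = EXW price + inland to port + export clearance + origin terminal + freight + insurance = 378791.25 + 1534.06 + 333.68 + 920.74 + 5112.79 + 407.96 = 387100.48
Import duty = 387100.48 × 23% = 89033.11
Buyer bears: inland to port 1534.06 + export clearance 333.68 + origin terminal 920.74 + freight 5112.79 + insurance 407.96 + destination terminal 796.56 + brokerage 505.71 + delivery 1239.82 + duty 89033.11 = 99884.43
Landed cost = invoice 378791.25 + 99884.43 = 478675.68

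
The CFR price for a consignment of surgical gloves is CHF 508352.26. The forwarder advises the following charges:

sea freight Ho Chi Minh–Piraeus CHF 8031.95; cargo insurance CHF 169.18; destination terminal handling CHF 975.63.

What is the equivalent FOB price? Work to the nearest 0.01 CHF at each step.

FOB price: CHF 500320.31

Not relevant to the conversion: insurance, destination terminal — on the buyer under both terms; not part of either seller's price.
From CFR to FOB, the seller no longer bears: freight.
FOB price = 508352.26 − 8031.95 = 500320.31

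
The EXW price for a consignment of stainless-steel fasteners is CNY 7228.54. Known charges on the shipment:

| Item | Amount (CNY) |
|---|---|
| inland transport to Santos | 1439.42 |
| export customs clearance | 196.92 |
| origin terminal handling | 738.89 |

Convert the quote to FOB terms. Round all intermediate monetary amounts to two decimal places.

From EXW to FOB, the seller additionally bears: inland to port, export clearance, origin terminal.
FOB price = 7228.54 + 1439.42 + 196.92 + 738.89 = 9603.77

FOB price: CNY 9603.77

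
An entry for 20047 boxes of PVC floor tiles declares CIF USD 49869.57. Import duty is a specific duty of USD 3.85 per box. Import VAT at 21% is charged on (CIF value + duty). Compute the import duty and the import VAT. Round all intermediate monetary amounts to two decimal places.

Import duty: USD 77180.95; import VAT: USD 26680.61

Import duty = 20047 × 3.85 = 77180.95
VAT base = CIF + duty = 49869.57 + 77180.95 = 127050.52
Import VAT = 127050.52 × 21% = 26680.61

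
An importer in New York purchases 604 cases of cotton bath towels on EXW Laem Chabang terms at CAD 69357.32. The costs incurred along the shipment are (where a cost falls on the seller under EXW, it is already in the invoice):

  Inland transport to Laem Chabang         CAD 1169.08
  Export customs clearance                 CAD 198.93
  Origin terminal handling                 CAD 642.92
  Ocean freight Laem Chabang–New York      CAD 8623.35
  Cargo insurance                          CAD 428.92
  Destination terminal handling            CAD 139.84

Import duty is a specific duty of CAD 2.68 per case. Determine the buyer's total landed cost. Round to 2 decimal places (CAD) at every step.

EXW: the seller makes goods available at their premises; the buyer bears all onward costs.
CIF value = EXW price + inland to port + export clearance + origin terminal + freight + insurance = 69357.32 + 1169.08 + 198.93 + 642.92 + 8623.35 + 428.92 = 80420.52
Import duty = 604 × 2.68 = 1618.72
Buyer bears: inland to port 1169.08 + export clearance 198.93 + origin terminal 642.92 + freight 8623.35 + insurance 428.92 + destination terminal 139.84 + duty 1618.72 = 12821.76
Landed cost = invoice 69357.32 + 12821.76 = 82179.08

Total landed cost: CAD 82179.08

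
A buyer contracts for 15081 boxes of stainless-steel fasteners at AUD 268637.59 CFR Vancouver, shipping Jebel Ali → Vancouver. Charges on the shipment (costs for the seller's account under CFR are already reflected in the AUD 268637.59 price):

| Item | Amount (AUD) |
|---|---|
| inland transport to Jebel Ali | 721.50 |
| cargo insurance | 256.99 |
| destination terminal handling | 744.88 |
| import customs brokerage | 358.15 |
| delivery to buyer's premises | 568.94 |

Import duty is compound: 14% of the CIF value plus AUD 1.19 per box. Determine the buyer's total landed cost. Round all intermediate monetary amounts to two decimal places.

Total landed cost: AUD 326158.18

CFR: the seller pays costs through ocean freight to the destination port, but not insurance.
Already in the invoice (seller's account under CFR): inland to port — exclude.
CIF value = CFR price + insurance = 268637.59 + 256.99 = 268894.58
Ad valorem component: 268894.58 × 14% = 37645.24
Specific component: 15081 × 1.19 = 17946.39
Import duty = 37645.24 + 17946.39 = 55591.63
Buyer bears: insurance 256.99 + destination terminal 744.88 + brokerage 358.15 + delivery 568.94 + duty 55591.63 = 57520.59
Landed cost = invoice 268637.59 + 57520.59 = 326158.18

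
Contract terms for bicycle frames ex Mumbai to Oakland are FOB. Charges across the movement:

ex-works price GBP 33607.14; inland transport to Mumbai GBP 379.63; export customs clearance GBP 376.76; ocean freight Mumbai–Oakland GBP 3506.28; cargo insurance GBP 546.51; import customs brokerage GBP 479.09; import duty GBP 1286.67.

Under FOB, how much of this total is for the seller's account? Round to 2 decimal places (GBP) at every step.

Seller's account: GBP 34363.53

FOB: the seller bears costs until goods are on board at the origin port; the buyer bears freight, insurance and all costs thereafter.
Seller's account: goods 33607.14 + inland to port 379.63 + export clearance 376.76 = 34363.53
Buyer's account: freight 3506.28 + insurance 546.51 + brokerage 479.09 + duty 1286.67 = 5818.55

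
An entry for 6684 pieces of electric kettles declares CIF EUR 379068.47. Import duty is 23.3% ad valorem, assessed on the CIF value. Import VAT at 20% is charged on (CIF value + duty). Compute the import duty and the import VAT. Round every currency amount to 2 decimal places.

Import duty = 379068.47 × 23.3% = 88322.95
VAT base = CIF + duty = 379068.47 + 88322.95 = 467391.42
Import VAT = 467391.42 × 20% = 93478.28

Import duty: EUR 88322.95; import VAT: EUR 93478.28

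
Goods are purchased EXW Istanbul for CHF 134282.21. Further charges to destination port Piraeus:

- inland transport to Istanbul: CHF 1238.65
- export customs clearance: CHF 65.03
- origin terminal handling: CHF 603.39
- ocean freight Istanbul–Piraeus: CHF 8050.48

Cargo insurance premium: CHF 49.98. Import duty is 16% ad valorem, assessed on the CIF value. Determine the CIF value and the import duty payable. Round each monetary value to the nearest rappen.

CIF = EXW price + pre-shipment costs + freight + insurance
CIF = 134282.21 + 1238.65 + 65.03 + 603.39 + 8050.48 + 49.98 = 144289.74
Import duty = 144289.74 × 16% = 23086.36

CIF value: CHF 144289.74; import duty: CHF 23086.36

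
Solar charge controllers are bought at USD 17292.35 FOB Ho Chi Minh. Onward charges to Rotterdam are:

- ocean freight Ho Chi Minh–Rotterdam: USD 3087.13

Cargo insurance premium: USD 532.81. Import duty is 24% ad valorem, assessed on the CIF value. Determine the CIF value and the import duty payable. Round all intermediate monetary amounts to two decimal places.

CIF value: USD 20912.29; import duty: USD 5018.95

CIF = FOB price + freight + insurance
CIF = 17292.35 + 3087.13 + 532.81 = 20912.29
Import duty = 20912.29 × 24% = 5018.95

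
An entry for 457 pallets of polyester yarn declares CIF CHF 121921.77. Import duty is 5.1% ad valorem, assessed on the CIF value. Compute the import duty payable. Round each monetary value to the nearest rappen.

Import duty: CHF 6218.01

Import duty = 121921.77 × 5.1% = 6218.01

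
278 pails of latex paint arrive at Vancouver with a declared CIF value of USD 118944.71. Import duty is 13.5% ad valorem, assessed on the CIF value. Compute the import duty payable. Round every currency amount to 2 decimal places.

Import duty = 118944.71 × 13.5% = 16057.54

Import duty: USD 16057.54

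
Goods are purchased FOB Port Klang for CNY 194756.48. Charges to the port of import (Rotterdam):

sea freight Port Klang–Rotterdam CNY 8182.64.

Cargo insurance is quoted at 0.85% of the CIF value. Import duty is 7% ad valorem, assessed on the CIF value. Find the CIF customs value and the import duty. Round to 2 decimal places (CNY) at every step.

Let C be the CIF value. C = FOB price + freight + 0.85% × C
C − 0.85% × C = 194756.48 + 8182.64
0.9915 × C = 202939.12
C = 202939.12 / 0.9915 = 204678.89
Insurance premium = 0.85% × 204678.89 = 1739.77
Import duty = 204678.89 × 7% = 14327.52

CIF value: CNY 204678.89; import duty: CNY 14327.52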